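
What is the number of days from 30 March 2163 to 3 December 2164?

March 2163: 31 − 30 = 1 day remains.
Then 20 full months totalling 610 days.
December 1–3, 2164: 3 days.
Total: 1 + 610 + 3 = 614 days.

614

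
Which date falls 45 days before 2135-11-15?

2135-10-01

Count 45 days before November 15, 2135:
October 2135: 31 − 1 = 30 days remain.
November 1–15, 2135: 15 days.
Total: 30 + 15 = 45 days.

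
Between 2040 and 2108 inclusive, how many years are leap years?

Years divisible by 4: 2040, 2044, …, 2108 — 18 in all.
Of these, 2100 is divisible by 100 but not 400, so not leap.
Leap years: 18 − 1 = 17.

17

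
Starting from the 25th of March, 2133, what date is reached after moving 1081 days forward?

the 10th of March, 2136

Count 1081 days after March 25, 2133:
March 25, 2133 → March 25, 2134: 365 days.
March 25, 2134 → March 25, 2135: 365 days.
March 2135: 31 − 25 = 6 days remain.
Then 11 full months totalling 335 days.
March 1–10, 2136: 10 days.
Residual: 351 days.
Total: 1081 days.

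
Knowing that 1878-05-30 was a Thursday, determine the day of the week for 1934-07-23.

Day-of-year of May 30, 1878: 150.
Day-of-year of July 23, 1934: 204.
1878 has 365 days, so 365 − 150 = 215 days remain in 1878.
Full years 1879–1933: 42 common + 13 leap = 42×365 + 13×366 = 20088 days.
Total: 215 + 20088 + 204 = 20507 days.
20507 mod 7 = 4, so 4 days after Thursday is Monday.

Monday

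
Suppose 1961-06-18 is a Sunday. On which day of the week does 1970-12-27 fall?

From June 18, 1961 to June 18, 1970: 9 years, of which 2 contain a Feb 29 — 7×365 + 2×366 = 3287 days.
June 1970: 30 − 18 = 12 days remain.
Then July (31), August (31), September (30), October (31), November (30): 31 + 31 + 30 + 31 + 30 = 153 days.
December 1–27, 1970: 27 days.
Residual: 192 days.
Total: 3479 days.
3479 is a multiple of 7, so 1970-12-27 falls on the same weekday: Sunday.

Sunday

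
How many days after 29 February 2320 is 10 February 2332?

4364

February 2320: 29 − 29 = 0 days remain (2320 is a leap year, so February has 29 days).
Then 143 full months totalling 4354 days.
February 1–10, 2332: 10 days (2332 is a leap year).
Residual: 4364 days.
Total: 4364 days.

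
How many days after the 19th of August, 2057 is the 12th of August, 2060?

Day-of-year of August 19, 2057: 231.
Day-of-year of August 12, 2060: 225.
2057 has 365 days, so 365 − 231 = 134 days remain in 2057.
Full years: 2058: 365; 2059: 365. Sum = 730.
Total: 134 + 730 + 225 = 1089 days.

1089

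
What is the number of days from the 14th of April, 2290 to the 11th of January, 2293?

Day-of-year of April 14, 2290: 104.
Day-of-year of January 11, 2293: 11.
2290 has 365 days, so 365 − 104 = 261 days remain in 2290.
Full years: 2291: 365; 2292: 366. Sum = 731.
Total: 261 + 731 + 11 = 1003 days.

1003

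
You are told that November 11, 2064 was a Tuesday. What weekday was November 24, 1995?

Friday

Count forward from the earlier date (November 24, 1995) to the later (November 11, 2064):
From November 24, 1995 to November 24, 2063: 68 years, of which 17 contain a Feb 29 — 51×365 + 17×366 = 24837 days.
(2000 is a leap year (divisible by 400).)
November 2063: 30 − 24 = 6 days remain.
Then 11 full months totalling 336 days.
November 1–11, 2064: 11 days.
Residual: 353 days.
Total: 25190 days.
25190 mod 7 = 4, so 4 days before Tuesday is Friday.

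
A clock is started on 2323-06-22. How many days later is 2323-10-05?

105

June 2323: 30 − 22 = 8 days remain.
Then July (31), August (31), September (30): 31 + 31 + 30 = 92 days.
October 1–5, 2323: 5 days.
Total: 8 + 92 + 5 = 105 days.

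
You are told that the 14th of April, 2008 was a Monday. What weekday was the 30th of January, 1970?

Count forward from the earlier date (January 30, 1970) to the later (April 14, 2008):
Day-of-year of January 30, 1970: 30.
Day-of-year of April 14, 2008: 105.
1970 has 365 days, so 365 − 30 = 335 days remain in 1970.
Full years 1971–2007: 28 common + 9 leap = 28×365 + 9×366 = 13514 days.
Total: 335 + 13514 + 105 = 13954 days.
13954 mod 7 = 3, so 3 days before Monday is Friday.

Friday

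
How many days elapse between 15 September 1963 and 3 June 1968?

1723

September 15, 1963 → September 15, 1964: 366 days (1964 is a leap year).
September 15, 1964 → September 15, 1965: 365 days.
September 15, 1965 → September 15, 1966: 365 days.
September 15, 1966 → September 15, 1967: 365 days.
September 1967: 30 − 15 = 15 days remain.
Then October (31), November (30), December (31), January (31), February 1968 (29), March (31), April (30), May (31): 31 + 30 + 31 + 31 + 29 + 31 + 30 + 31 = 244 days.
June 1–3, 1968: 3 days.
Residual: 262 days.
Total: 1723 days.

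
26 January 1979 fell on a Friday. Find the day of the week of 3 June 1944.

Count forward from the earlier date (June 3, 1944) to the later (January 26, 1979):
Day-of-year of June 3, 1944: 155.
Day-of-year of January 26, 1979: 26.
1944 has 366 days, so 366 − 155 = 211 days remain in 1944.
Full years 1945–1978: 26 common + 8 leap = 26×365 + 8×366 = 12418 days.
Total: 211 + 12418 + 26 = 12655 days.
12655 mod 7 = 6, so 6 days before Friday is Saturday.

Saturday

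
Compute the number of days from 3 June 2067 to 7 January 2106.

From June 3, 2067 to June 3, 2105: 38 years, of which 9 contain a Feb 29 — 29×365 + 9×366 = 13879 days.
(2100 is not a leap year (divisible by 100 but not 400).)
June 2105: 30 − 3 = 27 days remain.
Then July (31), August (31), September (30), October (31), November (30), December (31): 31 + 31 + 30 + 31 + 30 + 31 = 184 days.
January 1–7, 2106: 7 days.
Residual: 218 days.
Total: 14097 days.

14097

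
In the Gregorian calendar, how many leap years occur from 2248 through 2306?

Years divisible by 4: 2248, 2252, …, 2304 — 15 in all.
Of these, 2300 is divisible by 100 but not 400, so not leap.
Leap years: 15 − 1 = 14.

14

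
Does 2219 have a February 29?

No

2219 is not a leap year.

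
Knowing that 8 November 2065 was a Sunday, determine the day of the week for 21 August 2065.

Friday

Count forward from the earlier date (August 21, 2065) to the later (November 8, 2065):
August 2065: 31 − 21 = 10 days remain.
Then September (30), October (31): 30 + 31 = 61 days.
November 1–8, 2065: 8 days.
Total: 10 + 61 + 8 = 79 days.
79 mod 7 = 2, so 2 days before Sunday is Friday.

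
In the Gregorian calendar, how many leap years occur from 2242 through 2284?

11

Years divisible by 4 in [2242, 2284]: 2244, 2248, 2252, 2256, 2260, 2264, 2268, 2272, 2276, 2280, 2284.
No century exceptions apply. Count: 11.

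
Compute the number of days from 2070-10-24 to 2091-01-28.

7401

Day-of-year of October 24, 2070: 297.
Day-of-year of January 28, 2091: 28.
2070 has 365 days, so 365 − 297 = 68 days remain in 2070.
Full years 2071–2090: 15 common + 5 leap = 15×365 + 5×366 = 7305 days.
Total: 68 + 7305 + 28 = 7401 days.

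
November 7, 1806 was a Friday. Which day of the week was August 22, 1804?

Count forward from the earlier date (August 22, 1804) to the later (November 7, 1806):
August 22, 1804 → August 22, 1805: 365 days.
August 22, 1805 → August 22, 1806: 365 days.
August 1806: 31 − 22 = 9 days remain.
Then September (30), October (31): 30 + 31 = 61 days.
November 1–7, 1806: 7 days.
Residual: 77 days.
Total: 807 days.
807 mod 7 = 2, so 2 days before Friday is Wednesday.

Wednesday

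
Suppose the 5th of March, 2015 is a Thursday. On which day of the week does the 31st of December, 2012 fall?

Monday

Count forward from the earlier date (December 31, 2012) to the later (March 5, 2015):
December 31, 2012 → December 31, 2013: 365 days.
December 31, 2013 → December 31, 2014: 365 days.
December 2014: 31 − 31 = 0 days remain.
Then January (31), February 2015 (28): 31 + 28 = 59 days.
March 1–5, 2015: 5 days.
Residual: 64 days.
Total: 794 days.
794 mod 7 = 3, so 3 days before Thursday is Monday.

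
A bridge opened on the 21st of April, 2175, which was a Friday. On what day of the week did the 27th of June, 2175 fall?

April 2175: 30 − 21 = 9 days remain.
Then May (31): 31 days.
June 1–27, 2175: 27 days.
Total: 9 + 31 + 27 = 67 days.
67 mod 7 = 4, so 4 days after Friday is Tuesday.

Tuesday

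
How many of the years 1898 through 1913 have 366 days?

Years divisible by 4 in [1898, 1913]: 1900, 1904, 1908, 1912.
Of these, 1900 is divisible by 100 but not 400, so not leap.
Leap years: 4 − 1 = 3.

3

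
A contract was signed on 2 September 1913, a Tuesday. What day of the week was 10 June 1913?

Tuesday

Count forward from the earlier date (June 10, 1913) to the later (September 2, 1913):
June 1913: 30 − 10 = 20 days remain.
Then July (31), August (31): 31 + 31 = 62 days.
September 1–2, 1913: 2 days.
Total: 20 + 62 + 2 = 84 days.
84 is a multiple of 7, so 10 June 1913 falls on the same weekday: Tuesday.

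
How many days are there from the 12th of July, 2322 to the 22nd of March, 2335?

4636

Day-of-year of July 12, 2322: 193.
Day-of-year of March 22, 2335: 81.
2322 has 365 days, so 365 − 193 = 172 days remain in 2322.
Full years 2323–2334: 9 common + 3 leap = 9×365 + 3×366 = 4383 days.
Total: 172 + 4383 + 81 = 4636 days.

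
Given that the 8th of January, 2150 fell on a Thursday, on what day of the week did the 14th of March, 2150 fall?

January 2150: 31 − 8 = 23 days remain.
Then February 2150 (28): 28 days.
March 1–14, 2150: 14 days.
Total: 23 + 28 + 14 = 65 days.
65 mod 7 = 2, so 2 days after Thursday is Saturday.

Saturday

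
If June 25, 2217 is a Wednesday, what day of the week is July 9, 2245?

Day-of-year of June 25, 2217: 176.
Day-of-year of July 9, 2245: 190.
2217 has 365 days, so 365 − 176 = 189 days remain in 2217.
Full years 2218–2244: 20 common + 7 leap = 20×365 + 7×366 = 9862 days.
Total: 189 + 9862 + 190 = 10241 days.
10241 is a multiple of 7, so July 9, 2245 falls on the same weekday: Wednesday.

Wednesday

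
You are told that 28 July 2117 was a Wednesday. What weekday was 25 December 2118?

July 2117: 31 − 28 = 3 days remain.
Then 16 full months totalling 487 days.
December 1–25, 2118: 25 days.
Total: 3 + 487 + 25 = 515 days.
515 mod 7 = 4, so 4 days after Wednesday is Sunday.

Sunday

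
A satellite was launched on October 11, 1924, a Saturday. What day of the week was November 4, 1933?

Saturday

Day-of-year of October 11, 1924: 285.
Day-of-year of November 4, 1933: 308.
1924 has 366 days, so 366 − 285 = 81 days remain in 1924.
Full years 1925–1932: 6 common + 2 leap = 6×365 + 2×366 = 2922 days.
Total: 81 + 2922 + 308 = 3311 days.
3311 is a multiple of 7, so November 4, 1933 falls on the same weekday: Saturday.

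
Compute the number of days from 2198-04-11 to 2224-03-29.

From April 11, 2198 to April 11, 2223: 25 years, of which 5 contain a Feb 29 — 20×365 + 5×366 = 9130 days.
(2200 is not a leap year (divisible by 100 but not 400).)
April 2223: 30 − 11 = 19 days remain.
Then 10 full months totalling 305 days.
March 1–29, 2224: 29 days.
Residual: 353 days.
Total: 9483 days.

9483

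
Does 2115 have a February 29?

No

2115 is not a leap year.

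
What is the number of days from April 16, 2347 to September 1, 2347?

138

April 2347: 30 − 16 = 14 days remain.
Then May (31), June (30), July (31), August (31): 31 + 30 + 31 + 31 = 123 days.
September 1, 2347: 1 day.
Total: 14 + 123 + 1 = 138 days.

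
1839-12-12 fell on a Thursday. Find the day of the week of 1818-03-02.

Monday

Count forward from the earlier date (March 2, 1818) to the later (December 12, 1839):
From March 2, 1818 to March 2, 1839: 21 years, of which 5 contain a Feb 29 — 16×365 + 5×366 = 7670 days.
March 1839: 31 − 2 = 29 days remain.
Then April (30), May (31), June (30), July (31), August (31), September (30), October (31), November (30): 30 + 31 + 30 + 31 + 31 + 30 + 31 + 30 = 244 days.
December 1–12, 1839: 12 days.
Residual: 285 days.
Total: 7955 days.
7955 mod 7 = 3, so 3 days before Thursday is Monday.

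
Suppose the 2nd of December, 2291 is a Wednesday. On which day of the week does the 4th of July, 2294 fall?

December 2, 2291 → December 2, 2292: 366 days (2292 is a leap year).
December 2, 2292 → December 2, 2293: 365 days.
December 2293: 31 − 2 = 29 days remain.
Then January (31), February 2294 (28), March (31), April (30), May (31), June (30): 31 + 28 + 31 + 30 + 31 + 30 = 181 days.
July 1–4, 2294: 4 days.
Residual: 214 days.
Total: 945 days.
945 is a multiple of 7, so the 4th of July, 2294 falls on the same weekday: Wednesday.

Wednesday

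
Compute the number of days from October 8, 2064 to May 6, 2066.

October 8, 2064 → October 8, 2065: 365 days.
October 2065: 31 − 8 = 23 days remain.
Then November (30), December (31), January (31), February 2066 (28), March (31), April (30): 30 + 31 + 31 + 28 + 31 + 30 = 181 days.
May 1–6, 2066: 6 days.
Residual: 210 days.
Total: 575 days.

575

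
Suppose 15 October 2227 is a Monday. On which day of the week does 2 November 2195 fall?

Monday

Count forward from the earlier date (November 2, 2195) to the later (October 15, 2227):
From November 2, 2195 to November 2, 2226: 31 years, of which 7 contain a Feb 29 — 24×365 + 7×366 = 11322 days.
(2200 is not a leap year (divisible by 100 but not 400).)
November 2226: 30 − 2 = 28 days remain.
Then 10 full months totalling 304 days.
October 1–15, 2227: 15 days.
Residual: 347 days.
Total: 11669 days.
11669 is a multiple of 7, so 2 November 2195 falls on the same weekday: Monday.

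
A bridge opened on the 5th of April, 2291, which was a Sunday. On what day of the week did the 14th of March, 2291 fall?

Saturday

Count forward from the earlier date (March 14, 2291) to the later (April 5, 2291):
March 2291: 31 − 14 = 17 days remain.
April 1–5, 2291: 5 days.
Total: 17 + 5 = 22 days.
22 mod 7 = 1, so 1 day before Sunday is Saturday.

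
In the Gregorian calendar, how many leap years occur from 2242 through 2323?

Years divisible by 4: 2244, 2248, …, 2320 — 20 in all.
Of these, 2300 is divisible by 100 but not 400, so not leap.
Leap years: 20 − 1 = 19.

19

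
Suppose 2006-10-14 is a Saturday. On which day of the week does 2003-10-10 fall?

Friday

Count forward from the earlier date (October 10, 2003) to the later (October 14, 2006):
Day-of-year of October 10, 2003: 283.
Day-of-year of October 14, 2006: 287.
2003 has 365 days, so 365 − 283 = 82 days remain in 2003.
Full years: 2004: 366; 2005: 365. Sum = 731.
Total: 82 + 731 + 287 = 1100 days.
1100 mod 7 = 1, so 1 day before Saturday is Friday.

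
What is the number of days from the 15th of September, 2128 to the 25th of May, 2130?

617

September 15, 2128 → September 15, 2129: 365 days.
September 2129: 30 − 15 = 15 days remain.
Then October (31), November (30), December (31), January (31), February 2130 (28), March (31), April (30): 31 + 30 + 31 + 31 + 28 + 31 + 30 = 212 days.
May 1–25, 2130: 25 days.
Residual: 252 days.
Total: 617 days.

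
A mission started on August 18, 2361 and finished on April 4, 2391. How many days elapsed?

10821

From August 18, 2361 to August 18, 2390: 29 years, of which 7 contain a Feb 29 — 22×365 + 7×366 = 10592 days.
August 2390: 31 − 18 = 13 days remain.
Then September (30), October (31), November (30), December (31), January (31), February 2391 (28), March (31): 30 + 31 + 30 + 31 + 31 + 28 + 31 = 212 days.
April 1–4, 2391: 4 days.
Residual: 229 days.
Total: 10821 days.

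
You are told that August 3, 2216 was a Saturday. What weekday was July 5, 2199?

Friday

Count forward from the earlier date (July 5, 2199) to the later (August 3, 2216):
From July 5, 2199 to July 5, 2216: 17 years, of which 4 contain a Feb 29 — 13×365 + 4×366 = 6209 days.
(2200 is not a leap year (divisible by 100 but not 400).)
July 2216: 31 − 5 = 26 days remain.
August 1–3, 2216: 3 days.
Residual: 29 days.
Total: 6238 days.
6238 mod 7 = 1, so 1 day before Saturday is Friday.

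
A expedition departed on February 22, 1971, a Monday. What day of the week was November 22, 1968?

Friday

Count forward from the earlier date (November 22, 1968) to the later (February 22, 1971):
Day-of-year of November 22, 1968: 327.
Day-of-year of February 22, 1971: 53.
1968 has 366 days, so 366 − 327 = 39 days remain in 1968.
Full years: 1969: 365; 1970: 365. Sum = 730.
Total: 39 + 730 + 53 = 822 days.
822 mod 7 = 3, so 3 days before Monday is Friday.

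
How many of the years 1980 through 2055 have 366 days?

19

Years divisible by 4: 1980, 1984, …, 2052 — 19 in all.
2000 is divisible by 400, so still leap.
No century exceptions apply. Count: 19.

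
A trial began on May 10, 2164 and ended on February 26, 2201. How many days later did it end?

From May 10, 2164 to May 10, 2200: 36 years, of which 8 contain a Feb 29 — 28×365 + 8×366 = 13148 days.
(2200 is not a leap year (divisible by 100 but not 400).)
May 2200: 31 − 10 = 21 days remain.
Then June (30), July (31), August (31), September (30), October (31), November (30), December (31), January (31): 30 + 31 + 31 + 30 + 31 + 30 + 31 + 31 = 245 days.
February 1–26, 2201: 26 days (2201 is not a leap year).
Residual: 292 days.
Total: 13440 days.

13440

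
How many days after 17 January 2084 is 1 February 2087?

Day-of-year of January 17, 2084: 17.
Day-of-year of February 1, 2087: 32.
2084 has 366 days, so 366 − 17 = 349 days remain in 2084.
Full years: 2085: 365; 2086: 365. Sum = 730.
Total: 349 + 730 + 32 = 1111 days.

1111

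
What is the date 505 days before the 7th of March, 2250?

the 18th of October, 2248

Count 505 days before March 7, 2250:
Day-of-year of October 18, 2248: 292.
Day-of-year of March 7, 2250: 66.
2248 has 366 days, so 366 − 292 = 74 days remain in 2248.
Full years: 2249: 365. Sum = 365.
Total: 74 + 365 + 66 = 505 days.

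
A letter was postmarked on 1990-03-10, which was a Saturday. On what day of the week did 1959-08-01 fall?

Saturday

Count forward from the earlier date (August 1, 1959) to the later (March 10, 1990):
From August 1, 1959 to August 1, 1989: 30 years, of which 8 contain a Feb 29 — 22×365 + 8×366 = 10958 days.
August 1989: 31 − 1 = 30 days remain.
Then September (30), October (31), November (30), December (31), January (31), February 1990 (28): 30 + 31 + 30 + 31 + 31 + 28 = 181 days.
March 1–10, 1990: 10 days.
Residual: 221 days.
Total: 11179 days.
11179 is a multiple of 7, so 1959-08-01 falls on the same weekday: Saturday.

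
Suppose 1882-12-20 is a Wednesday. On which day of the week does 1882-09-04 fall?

Count forward from the earlier date (September 4, 1882) to the later (December 20, 1882):
September 1882: 30 − 4 = 26 days remain.
Then October (31), November (30): 31 + 30 = 61 days.
December 1–20, 1882: 20 days.
Total: 26 + 61 + 20 = 107 days.
107 mod 7 = 2, so 2 days before Wednesday is Monday.

Monday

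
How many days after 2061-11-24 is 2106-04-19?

16216

Day-of-year of November 24, 2061: 328.
Day-of-year of April 19, 2106: 109.
2061 has 365 days, so 365 − 328 = 37 days remain in 2061.
Full years 2062–2105: 34 common + 10 leap = 34×365 + 10×366 = 16070 days.
Total: 37 + 16070 + 109 = 16216 days.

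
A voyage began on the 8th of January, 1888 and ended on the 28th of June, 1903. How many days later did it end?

5649

Day-of-year of January 8, 1888: 8.
Day-of-year of June 28, 1903: 179.
1888 has 366 days, so 366 − 8 = 358 days remain in 1888.
Full years 1889–1902: 12 common + 2 leap = 12×365 + 2×366 = 5112 days.
Total: 358 + 5112 + 179 = 5649 days.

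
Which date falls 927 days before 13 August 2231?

28 January 2229

Count 927 days before August 13, 2231:
January 2229: 31 − 28 = 3 days remain.
Then 30 full months totalling 911 days.
August 1–13, 2231: 13 days.
Total: 3 + 911 + 13 = 927 days.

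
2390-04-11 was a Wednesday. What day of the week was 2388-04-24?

Count forward from the earlier date (April 24, 2388) to the later (April 11, 2390):
April 2388: 30 − 24 = 6 days remain.
Then 23 full months totalling 700 days.
April 1–11, 2390: 11 days.
Total: 6 + 700 + 11 = 717 days.
717 mod 7 = 3, so 3 days before Wednesday is Sunday.

Sunday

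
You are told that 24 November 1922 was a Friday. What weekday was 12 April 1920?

Monday

Count forward from the earlier date (April 12, 1920) to the later (November 24, 1922):
Day-of-year of April 12, 1920: 103.
Day-of-year of November 24, 1922: 328.
1920 has 366 days, so 366 − 103 = 263 days remain in 1920.
Full years: 1921: 365. Sum = 365.
Total: 263 + 365 + 328 = 956 days.
956 mod 7 = 4, so 4 days before Friday is Monday.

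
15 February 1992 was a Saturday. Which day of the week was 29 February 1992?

Within February 1992: 29 − 15 = 14 days.
14 is a multiple of 7, so 29 February 1992 falls on the same weekday: Saturday.

Saturday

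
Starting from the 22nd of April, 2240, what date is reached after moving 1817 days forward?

the 13th of April, 2245

Count 1817 days after April 22, 2240:
April 22, 2240 → April 22, 2241: 365 days.
April 22, 2241 → April 22, 2242: 365 days.
April 22, 2242 → April 22, 2243: 365 days.
April 22, 2243 → April 22, 2244: 366 days (2244 is a leap year).
April 2244: 30 − 22 = 8 days remain.
Then 11 full months totalling 335 days.
April 1–13, 2245: 13 days.
Residual: 356 days.
Total: 1817 days.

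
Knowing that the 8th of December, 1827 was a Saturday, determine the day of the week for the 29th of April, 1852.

Thursday

Day-of-year of December 8, 1827: 342.
Day-of-year of April 29, 1852: 120.
1827 has 365 days, so 365 − 342 = 23 days remain in 1827.
Full years 1828–1851: 18 common + 6 leap = 18×365 + 6×366 = 8766 days.
Total: 23 + 8766 + 120 = 8909 days.
8909 mod 7 = 5, so 5 days after Saturday is Thursday.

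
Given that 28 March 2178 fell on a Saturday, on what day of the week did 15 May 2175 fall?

Monday

Count forward from the earlier date (May 15, 2175) to the later (March 28, 2178):
May 15, 2175 → May 15, 2176: 366 days (2176 is a leap year).
May 15, 2176 → May 15, 2177: 365 days.
May 2177: 31 − 15 = 16 days remain.
Then 9 full months totalling 273 days.
March 1–28, 2178: 28 days.
Residual: 317 days.
Total: 1048 days.
1048 mod 7 = 5, so 5 days before Saturday is Monday.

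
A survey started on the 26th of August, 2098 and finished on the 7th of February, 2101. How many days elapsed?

895

August 26, 2098 → August 26, 2099: 365 days.
August 26, 2099 → August 26, 2100: 365 days (2100 is not a leap year (divisible by 100 but not 400)).
August 2100: 31 − 26 = 5 days remain.
Then September (30), October (31), November (30), December (31), January (31): 30 + 31 + 30 + 31 + 31 = 153 days.
February 1–7, 2101: 7 days (2101 is not a leap year).
Residual: 165 days.
Total: 895 days.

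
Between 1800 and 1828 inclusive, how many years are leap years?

7

Years divisible by 4 in [1800, 1828]: 1800, 1804, 1808, 1812, 1816, 1820, 1824, 1828.
Of these, 1800 is divisible by 100 but not 400, so not leap.
Leap years: 8 − 1 = 7.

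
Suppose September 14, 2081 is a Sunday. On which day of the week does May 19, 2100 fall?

From September 14, 2081 to September 14, 2099: 18 years, of which 4 contain a Feb 29 — 14×365 + 4×366 = 6574 days.
September 2099: 30 − 14 = 16 days remain.
Then October (31), November (30), December (31), January (31), February 2100 (28), March (31), April (30): 31 + 30 + 31 + 31 + 28 + 31 + 30 = 212 days.
May 1–19, 2100: 19 days.
Residual: 247 days.
Total: 6821 days.
6821 mod 7 = 3, so 3 days after Sunday is Wednesday.

Wednesday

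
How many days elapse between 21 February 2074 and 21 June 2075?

485

Day-of-year of February 21, 2074: 52.
Day-of-year of June 21, 2075: 172.
2074 has 365 days, so 365 − 52 = 313 days remain in 2074.
Total: 313 + 172 = 485 days.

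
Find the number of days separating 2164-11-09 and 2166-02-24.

November 2164: 30 − 9 = 21 days remain.
Then 14 full months totalling 427 days.
February 1–24, 2166: 24 days (2166 is not a leap year).
Total: 21 + 427 + 24 = 472 days.

472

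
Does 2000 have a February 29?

2000 is a leap year (divisible by 400).

Yes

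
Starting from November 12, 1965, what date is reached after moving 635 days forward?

August 9, 1967

Count 635 days after November 12, 1965:
Day-of-year of November 12, 1965: 316.
Day-of-year of August 9, 1967: 221.
1965 has 365 days, so 365 − 316 = 49 days remain in 1965.
Full years: 1966: 365. Sum = 365.
Total: 49 + 365 + 221 = 635 days.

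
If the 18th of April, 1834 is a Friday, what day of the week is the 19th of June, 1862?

Day-of-year of April 18, 1834: 108.
Day-of-year of June 19, 1862: 170.
1834 has 365 days, so 365 − 108 = 257 days remain in 1834.
Full years 1835–1861: 20 common + 7 leap = 20×365 + 7×366 = 9862 days.
Total: 257 + 9862 + 170 = 10289 days.
10289 mod 7 = 6, so 6 days after Friday is Thursday.

Thursday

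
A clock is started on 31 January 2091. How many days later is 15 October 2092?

January 31, 2091 → January 31, 2092: 365 days.
January 2092: 31 − 31 = 0 days remain.
Then February 2092 (29), March (31), April (30), May (31), June (30), July (31), August (31), September (30): 29 + 31 + 30 + 31 + 30 + 31 + 31 + 30 = 243 days.
October 1–15, 2092: 15 days.
Residual: 258 days.
Total: 623 days.

623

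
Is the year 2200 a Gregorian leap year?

No

2200 is not a leap year (divisible by 100 but not 400).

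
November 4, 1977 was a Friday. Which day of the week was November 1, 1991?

Friday

Day-of-year of November 4, 1977: 308.
Day-of-year of November 1, 1991: 305.
1977 has 365 days, so 365 − 308 = 57 days remain in 1977.
Full years 1978–1990: 10 common + 3 leap = 10×365 + 3×366 = 4748 days.
Total: 57 + 4748 + 305 = 5110 days.
5110 is a multiple of 7, so November 1, 1991 falls on the same weekday: Friday.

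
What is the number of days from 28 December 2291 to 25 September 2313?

7941

Day-of-year of December 28, 2291: 362.
Day-of-year of September 25, 2313: 268.
2291 has 365 days, so 365 − 362 = 3 days remain in 2291.
Full years 2292–2312: 16 common + 5 leap = 16×365 + 5×366 = 7670 days.
Total: 3 + 7670 + 268 = 7941 days.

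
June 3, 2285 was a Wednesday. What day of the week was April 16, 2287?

June 2285: 30 − 3 = 27 days remain.
Then 21 full months totalling 639 days.
April 1–16, 2287: 16 days.
Total: 27 + 639 + 16 = 682 days.
682 mod 7 = 3, so 3 days after Wednesday is Saturday.

Saturday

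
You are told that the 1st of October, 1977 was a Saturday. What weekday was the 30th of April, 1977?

Count forward from the earlier date (April 30, 1977) to the later (October 1, 1977):
April 1977: 30 − 30 = 0 days remain.
Then May (31), June (30), July (31), August (31), September (30): 31 + 30 + 31 + 31 + 30 = 153 days.
October 1, 1977: 1 day.
Total: 0 + 153 + 1 = 154 days.
154 is a multiple of 7, so the 30th of April, 1977 falls on the same weekday: Saturday.

Saturday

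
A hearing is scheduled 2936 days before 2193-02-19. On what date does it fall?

2185-02-05

Count 2936 days before February 19, 2193:
Day-of-year of February 5, 2185: 36.
Day-of-year of February 19, 2193: 50.
2185 has 365 days, so 365 − 36 = 329 days remain in 2185.
Full years 2186–2192: 5 common + 2 leap = 5×365 + 2×366 = 2557 days.
Total: 329 + 2557 + 50 = 2936 days.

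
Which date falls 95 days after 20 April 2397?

24 July 2397

Count 95 days after April 20, 2397:
April 2397: 30 − 20 = 10 days remain.
Then May (31), June (30): 31 + 30 = 61 days.
July 1–24, 2397: 24 days.
Total: 10 + 61 + 24 = 95 days.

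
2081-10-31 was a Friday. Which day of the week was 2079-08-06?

Sunday

Count forward from the earlier date (August 6, 2079) to the later (October 31, 2081):
August 2079: 31 − 6 = 25 days remain.
Then 25 full months totalling 761 days.
October 1–31, 2081: 31 days.
Total: 25 + 761 + 31 = 817 days.
817 mod 7 = 5, so 5 days before Friday is Sunday.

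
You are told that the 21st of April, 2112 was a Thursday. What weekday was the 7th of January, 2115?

Monday

April 21, 2112 → April 21, 2113: 365 days.
April 21, 2113 → April 21, 2114: 365 days.
April 2114: 30 − 21 = 9 days remain.
Then May (31), June (30), July (31), August (31), September (30), October (31), November (30), December (31): 31 + 30 + 31 + 31 + 30 + 31 + 30 + 31 = 245 days.
January 1–7, 2115: 7 days.
Residual: 261 days.
Total: 991 days.
991 mod 7 = 4, so 4 days after Thursday is Monday.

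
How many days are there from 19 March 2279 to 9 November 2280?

601

March 2279: 31 − 19 = 12 days remain.
Then 19 full months totalling 580 days.
November 1–9, 2280: 9 days.
Total: 12 + 580 + 9 = 601 days.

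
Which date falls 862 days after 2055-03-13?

2057-07-22

Count 862 days after March 13, 2055:
March 2055: 31 − 13 = 18 days remain.
Then 27 full months totalling 822 days.
July 1–22, 2057: 22 days.
Total: 18 + 822 + 22 = 862 days.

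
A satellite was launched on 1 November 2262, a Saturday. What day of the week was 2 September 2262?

Tuesday

Count forward from the earlier date (September 2, 2262) to the later (November 1, 2262):
September 2262: 30 − 2 = 28 days remain.
Then October (31): 31 days.
November 1, 2262: 1 day.
Total: 28 + 31 + 1 = 60 days.
60 mod 7 = 4, so 4 days before Saturday is Tuesday.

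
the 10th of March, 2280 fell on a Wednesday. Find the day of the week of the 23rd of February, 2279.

Count forward from the earlier date (February 23, 2279) to the later (March 10, 2280):
Day-of-year of February 23, 2279: 54.
Day-of-year of March 10, 2280: 70.
2279 has 365 days, so 365 − 54 = 311 days remain in 2279.
Total: 311 + 70 = 381 days.
381 mod 7 = 3, so 3 days before Wednesday is Sunday.

Sunday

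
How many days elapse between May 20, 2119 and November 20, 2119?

184

May 2119: 31 − 20 = 11 days remain.
Then June (30), July (31), August (31), September (30), October (31): 30 + 31 + 31 + 30 + 31 = 153 days.
November 1–20, 2119: 20 days.
Total: 11 + 153 + 20 = 184 days.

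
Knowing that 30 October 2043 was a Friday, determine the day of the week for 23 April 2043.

Thursday

Count forward from the earlier date (April 23, 2043) to the later (October 30, 2043):
April 2043: 30 − 23 = 7 days remain.
Then May (31), June (30), July (31), August (31), September (30): 31 + 30 + 31 + 31 + 30 = 153 days.
October 1–30, 2043: 30 days.
Total: 7 + 153 + 30 = 190 days.
190 mod 7 = 1, so 1 day before Friday is Thursday.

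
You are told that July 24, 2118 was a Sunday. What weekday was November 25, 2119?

Day-of-year of July 24, 2118: 205.
Day-of-year of November 25, 2119: 329.
2118 has 365 days, so 365 − 205 = 160 days remain in 2118.
Total: 160 + 329 = 489 days.
489 mod 7 = 6, so 6 days after Sunday is Saturday.

Saturday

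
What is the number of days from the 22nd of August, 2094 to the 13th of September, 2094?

August 2094: 31 − 22 = 9 days remain.
September 1–13, 2094: 13 days.
Total: 9 + 13 = 22 days.

22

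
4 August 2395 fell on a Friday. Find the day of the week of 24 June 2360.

Count forward from the earlier date (June 24, 2360) to the later (August 4, 2395):
From June 24, 2360 to June 24, 2395: 35 years, of which 8 contain a Feb 29 — 27×365 + 8×366 = 12783 days.
June 2395: 30 − 24 = 6 days remain.
Then July (31): 31 days.
August 1–4, 2395: 4 days.
Residual: 41 days.
Total: 12824 days.
12824 is a multiple of 7, so 24 June 2360 falls on the same weekday: Friday.

Friday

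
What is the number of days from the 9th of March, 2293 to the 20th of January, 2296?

1047

March 9, 2293 → March 9, 2294: 365 days.
March 9, 2294 → March 9, 2295: 365 days.
March 2295: 31 − 9 = 22 days remain.
Then 9 full months totalling 275 days.
January 1–20, 2296: 20 days.
Residual: 317 days.
Total: 1047 days.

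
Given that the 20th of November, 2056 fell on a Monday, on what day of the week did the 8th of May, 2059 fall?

November 20, 2056 → November 20, 2057: 365 days.
November 20, 2057 → November 20, 2058: 365 days.
November 2058: 30 − 20 = 10 days remain.
Then December (31), January (31), February 2059 (28), March (31), April (30): 31 + 31 + 28 + 31 + 30 = 151 days.
May 1–8, 2059: 8 days.
Residual: 169 days.
Total: 899 days.
899 mod 7 = 3, so 3 days after Monday is Thursday.

Thursday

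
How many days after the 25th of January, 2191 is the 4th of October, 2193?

983

January 25, 2191 → January 25, 2192: 365 days.
January 25, 2192 → January 25, 2193: 366 days (2192 is a leap year).
January 2193: 31 − 25 = 6 days remain.
Then February 2193 (28), March (31), April (30), May (31), June (30), July (31), August (31), September (30): 28 + 31 + 30 + 31 + 30 + 31 + 31 + 30 = 242 days.
October 1–4, 2193: 4 days.
Residual: 252 days.
Total: 983 days.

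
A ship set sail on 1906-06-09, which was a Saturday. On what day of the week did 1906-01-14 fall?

Sunday

Count forward from the earlier date (January 14, 1906) to the later (June 9, 1906):
January 1906: 31 − 14 = 17 days remain.
Then February 1906 (28), March (31), April (30), May (31): 28 + 31 + 30 + 31 = 120 days.
June 1–9, 1906: 9 days.
Total: 17 + 120 + 9 = 146 days.
146 mod 7 = 6, so 6 days before Saturday is Sunday.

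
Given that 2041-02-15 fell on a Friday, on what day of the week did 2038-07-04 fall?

Count forward from the earlier date (July 4, 2038) to the later (February 15, 2041):
Day-of-year of July 4, 2038: 185.
Day-of-year of February 15, 2041: 46.
2038 has 365 days, so 365 − 185 = 180 days remain in 2038.
Full years: 2039: 365; 2040: 366. Sum = 731.
Total: 180 + 731 + 46 = 957 days.
957 mod 7 = 5, so 5 days before Friday is Sunday.

Sunday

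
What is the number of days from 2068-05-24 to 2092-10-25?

Day-of-year of May 24, 2068: 145.
Day-of-year of October 25, 2092: 299.
2068 has 366 days, so 366 − 145 = 221 days remain in 2068.
Full years 2069–2091: 18 common + 5 leap = 18×365 + 5×366 = 8400 days.
Total: 221 + 8400 + 299 = 8920 days.

8920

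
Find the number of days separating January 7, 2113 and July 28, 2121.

3124

From January 7, 2113 to January 7, 2121: 8 years, of which 2 contain a Feb 29 — 6×365 + 2×366 = 2922 days.
January 2121: 31 − 7 = 24 days remain.
Then February 2121 (28), March (31), April (30), May (31), June (30): 28 + 31 + 30 + 31 + 30 = 150 days.
July 1–28, 2121: 28 days.
Residual: 202 days.
Total: 3124 days.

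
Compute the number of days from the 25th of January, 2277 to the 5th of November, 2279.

January 25, 2277 → January 25, 2278: 365 days.
January 25, 2278 → January 25, 2279: 365 days.
January 2279: 31 − 25 = 6 days remain.
Then 9 full months totalling 273 days.
November 1–5, 2279: 5 days.
Residual: 284 days.
Total: 1014 days.

1014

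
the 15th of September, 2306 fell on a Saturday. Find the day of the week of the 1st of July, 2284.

Tuesday

Count forward from the earlier date (July 1, 2284) to the later (September 15, 2306):
From July 1, 2284 to July 1, 2306: 22 years, of which 4 contain a Feb 29 — 18×365 + 4×366 = 8034 days.
(2300 is not a leap year (divisible by 100 but not 400).)
July 2306: 31 − 1 = 30 days remain.
Then August (31): 31 days.
September 1–15, 2306: 15 days.
Residual: 76 days.
Total: 8110 days.
8110 mod 7 = 4, so 4 days before Saturday is Tuesday.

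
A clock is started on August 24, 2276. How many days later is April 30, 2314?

From August 24, 2276 to August 24, 2313: 37 years, of which 8 contain a Feb 29 — 29×365 + 8×366 = 13513 days.
(2300 is not a leap year (divisible by 100 but not 400).)
August 2313: 31 − 24 = 7 days remain.
Then September (30), October (31), November (30), December (31), January (31), February 2314 (28), March (31): 30 + 31 + 30 + 31 + 31 + 28 + 31 = 212 days.
April 1–30, 2314: 30 days.
Residual: 249 days.
Total: 13762 days.

13762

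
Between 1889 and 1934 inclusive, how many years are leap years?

10

Years divisible by 4 in [1889, 1934]: 1892, 1896, 1900, 1904, 1908, 1912, 1916, 1920, 1924, 1928, 1932.
Of these, 1900 is divisible by 100 but not 400, so not leap.
Leap years: 11 − 1 = 10.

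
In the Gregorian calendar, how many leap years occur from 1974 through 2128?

38

Years divisible by 4: 1976, 1980, …, 2128 — 39 in all.
Of these, 2100 is divisible by 100 but not 400, so not leap.
2000 is divisible by 400, so still leap.
Leap years: 39 − 1 = 38.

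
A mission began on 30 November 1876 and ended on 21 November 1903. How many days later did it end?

9851

Day-of-year of November 30, 1876: 335.
Day-of-year of November 21, 1903: 325.
1876 has 366 days, so 366 − 335 = 31 days remain in 1876.
Full years 1877–1902: 21 common + 5 leap = 21×365 + 5×366 = 9495 days.
Total: 31 + 9495 + 325 = 9851 days.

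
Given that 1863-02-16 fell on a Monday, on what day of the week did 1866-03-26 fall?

Monday

Day-of-year of February 16, 1863: 47.
Day-of-year of March 26, 1866: 85.
1863 has 365 days, so 365 − 47 = 318 days remain in 1863.
Full years: 1864: 366; 1865: 365. Sum = 731.
Total: 318 + 731 + 85 = 1134 days.
1134 is a multiple of 7, so 1866-03-26 falls on the same weekday: Monday.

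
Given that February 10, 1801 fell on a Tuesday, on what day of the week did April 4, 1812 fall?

Saturday

From February 10, 1801 to February 10, 1812: 11 years, of which 2 contain a Feb 29 — 9×365 + 2×366 = 4017 days.
February 1812: 29 − 10 = 19 days remain (1812 is a leap year, so February has 29 days).
Then March (31): 31 days.
April 1–4, 1812: 4 days.
Residual: 54 days.
Total: 4071 days.
4071 mod 7 = 4, so 4 days after Tuesday is Saturday.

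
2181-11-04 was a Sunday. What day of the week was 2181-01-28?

Sunday

Count forward from the earlier date (January 28, 2181) to the later (November 4, 2181):
January 2181: 31 − 28 = 3 days remain.
Then 9 full months totalling 273 days.
November 1–4, 2181: 4 days.
Total: 3 + 273 + 4 = 280 days.
280 is a multiple of 7, so 2181-01-28 falls on the same weekday: Sunday.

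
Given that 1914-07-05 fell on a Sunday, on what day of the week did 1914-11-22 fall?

Sunday

July 1914: 31 − 5 = 26 days remain.
Then August (31), September (30), October (31): 31 + 30 + 31 = 92 days.
November 1–22, 1914: 22 days.
Total: 26 + 92 + 22 = 140 days.
140 is a multiple of 7, so 1914-11-22 falls on the same weekday: Sunday.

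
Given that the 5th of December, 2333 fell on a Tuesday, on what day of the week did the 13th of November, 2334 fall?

December 2333: 31 − 5 = 26 days remain.
Then 10 full months totalling 304 days.
November 1–13, 2334: 13 days.
Residual: 343 days.
Total: 343 days.
343 is a multiple of 7, so the 13th of November, 2334 falls on the same weekday: Tuesday.

Tuesday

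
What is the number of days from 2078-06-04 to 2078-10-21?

139

June 2078: 30 − 4 = 26 days remain.
Then July (31), August (31), September (30): 31 + 31 + 30 = 92 days.
October 1–21, 2078: 21 days.
Total: 26 + 92 + 21 = 139 days.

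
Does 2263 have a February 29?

2263 is not a leap year.

No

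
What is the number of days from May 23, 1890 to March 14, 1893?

1026

Day-of-year of May 23, 1890: 143.
Day-of-year of March 14, 1893: 73.
1890 has 365 days, so 365 − 143 = 222 days remain in 1890.
Full years: 1891: 365; 1892: 366. Sum = 731.
Total: 222 + 731 + 73 = 1026 days.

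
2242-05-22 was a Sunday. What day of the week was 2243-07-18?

Tuesday

Day-of-year of May 22, 2242: 142.
Day-of-year of July 18, 2243: 199.
2242 has 365 days, so 365 − 142 = 223 days remain in 2242.
Total: 223 + 199 = 422 days.
422 mod 7 = 2, so 2 days after Sunday is Tuesday.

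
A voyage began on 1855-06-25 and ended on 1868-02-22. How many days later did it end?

Day-of-year of June 25, 1855: 176.
Day-of-year of February 22, 1868: 53.
1855 has 365 days, so 365 − 176 = 189 days remain in 1855.
Full years 1856–1867: 9 common + 3 leap = 9×365 + 3×366 = 4383 days.
Total: 189 + 4383 + 53 = 4625 days.

4625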